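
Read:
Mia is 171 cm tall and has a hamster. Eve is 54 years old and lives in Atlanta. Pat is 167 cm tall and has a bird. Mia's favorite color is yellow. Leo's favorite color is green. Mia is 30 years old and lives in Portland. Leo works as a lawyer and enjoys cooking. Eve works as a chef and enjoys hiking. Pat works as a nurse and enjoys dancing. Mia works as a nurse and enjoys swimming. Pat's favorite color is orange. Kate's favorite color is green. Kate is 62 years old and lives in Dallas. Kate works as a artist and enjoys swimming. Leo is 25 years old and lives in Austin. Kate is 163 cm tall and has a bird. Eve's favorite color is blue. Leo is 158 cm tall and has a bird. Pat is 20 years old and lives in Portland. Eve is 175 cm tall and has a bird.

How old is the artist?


The artist is Kate, age 62

62


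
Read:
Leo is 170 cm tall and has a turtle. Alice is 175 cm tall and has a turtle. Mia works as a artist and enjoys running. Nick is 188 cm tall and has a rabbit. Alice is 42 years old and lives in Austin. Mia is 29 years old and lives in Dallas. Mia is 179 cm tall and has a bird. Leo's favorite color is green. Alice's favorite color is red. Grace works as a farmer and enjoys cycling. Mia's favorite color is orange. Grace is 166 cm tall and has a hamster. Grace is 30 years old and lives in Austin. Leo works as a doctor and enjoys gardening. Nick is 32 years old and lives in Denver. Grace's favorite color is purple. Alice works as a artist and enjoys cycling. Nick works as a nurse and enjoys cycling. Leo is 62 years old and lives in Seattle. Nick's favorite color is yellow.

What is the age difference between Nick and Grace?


|32 - 30| = 2

2


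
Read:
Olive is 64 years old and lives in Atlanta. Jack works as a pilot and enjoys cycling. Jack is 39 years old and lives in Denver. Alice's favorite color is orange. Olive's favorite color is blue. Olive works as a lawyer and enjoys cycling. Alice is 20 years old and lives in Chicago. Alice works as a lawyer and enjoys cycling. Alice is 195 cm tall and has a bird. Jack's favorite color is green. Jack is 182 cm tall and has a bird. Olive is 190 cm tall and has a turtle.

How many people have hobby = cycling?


Count: 3

3


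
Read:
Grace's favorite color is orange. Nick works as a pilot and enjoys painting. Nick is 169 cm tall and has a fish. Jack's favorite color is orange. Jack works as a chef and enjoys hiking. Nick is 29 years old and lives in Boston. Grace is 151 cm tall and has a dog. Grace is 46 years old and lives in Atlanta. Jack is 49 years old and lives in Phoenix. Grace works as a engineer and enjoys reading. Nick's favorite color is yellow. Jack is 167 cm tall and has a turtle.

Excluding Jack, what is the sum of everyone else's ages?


Sum (excluding Jack): 75

75


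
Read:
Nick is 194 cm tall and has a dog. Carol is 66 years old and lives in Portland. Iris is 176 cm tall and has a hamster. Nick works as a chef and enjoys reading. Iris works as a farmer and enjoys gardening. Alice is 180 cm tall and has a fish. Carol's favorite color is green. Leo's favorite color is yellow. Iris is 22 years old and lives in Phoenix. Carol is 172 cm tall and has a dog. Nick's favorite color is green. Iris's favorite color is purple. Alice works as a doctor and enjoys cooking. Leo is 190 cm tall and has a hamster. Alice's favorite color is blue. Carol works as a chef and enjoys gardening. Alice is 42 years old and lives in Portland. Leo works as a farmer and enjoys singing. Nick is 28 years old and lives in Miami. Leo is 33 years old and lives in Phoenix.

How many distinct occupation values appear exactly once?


Unique occupation values: 1

1


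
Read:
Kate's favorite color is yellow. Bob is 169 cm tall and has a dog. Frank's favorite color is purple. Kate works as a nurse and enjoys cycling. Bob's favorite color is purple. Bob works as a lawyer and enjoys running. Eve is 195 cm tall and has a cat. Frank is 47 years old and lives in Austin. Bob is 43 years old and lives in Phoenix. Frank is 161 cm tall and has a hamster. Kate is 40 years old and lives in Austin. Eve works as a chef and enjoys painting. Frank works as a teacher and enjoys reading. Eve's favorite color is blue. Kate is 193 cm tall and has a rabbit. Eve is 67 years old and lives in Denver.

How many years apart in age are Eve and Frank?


67 vs 47, diff = 20

20


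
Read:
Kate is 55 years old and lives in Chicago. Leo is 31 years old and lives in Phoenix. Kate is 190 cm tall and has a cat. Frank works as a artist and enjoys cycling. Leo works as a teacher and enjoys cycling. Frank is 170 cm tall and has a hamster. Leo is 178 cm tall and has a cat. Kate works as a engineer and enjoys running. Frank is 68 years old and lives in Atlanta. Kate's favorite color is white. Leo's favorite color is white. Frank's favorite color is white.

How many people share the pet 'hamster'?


Count: 1

1


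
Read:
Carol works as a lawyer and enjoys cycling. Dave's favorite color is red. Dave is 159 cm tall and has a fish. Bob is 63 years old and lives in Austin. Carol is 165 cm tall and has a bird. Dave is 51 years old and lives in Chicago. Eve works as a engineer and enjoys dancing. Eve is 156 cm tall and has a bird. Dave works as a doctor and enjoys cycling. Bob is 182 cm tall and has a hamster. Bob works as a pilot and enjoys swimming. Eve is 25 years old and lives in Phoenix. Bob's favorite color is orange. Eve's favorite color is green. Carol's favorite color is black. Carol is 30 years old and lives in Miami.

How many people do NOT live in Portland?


Not in Portland: 4

4


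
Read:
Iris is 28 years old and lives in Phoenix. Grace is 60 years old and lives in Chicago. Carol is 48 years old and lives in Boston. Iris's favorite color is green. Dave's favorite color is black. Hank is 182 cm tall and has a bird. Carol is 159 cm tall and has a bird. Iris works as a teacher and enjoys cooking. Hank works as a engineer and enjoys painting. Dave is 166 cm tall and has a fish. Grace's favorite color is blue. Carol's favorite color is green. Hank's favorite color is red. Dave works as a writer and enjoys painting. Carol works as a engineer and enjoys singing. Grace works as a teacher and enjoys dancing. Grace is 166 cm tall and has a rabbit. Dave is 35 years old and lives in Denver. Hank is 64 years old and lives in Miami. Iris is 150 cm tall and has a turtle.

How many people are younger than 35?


Filter: 1

1


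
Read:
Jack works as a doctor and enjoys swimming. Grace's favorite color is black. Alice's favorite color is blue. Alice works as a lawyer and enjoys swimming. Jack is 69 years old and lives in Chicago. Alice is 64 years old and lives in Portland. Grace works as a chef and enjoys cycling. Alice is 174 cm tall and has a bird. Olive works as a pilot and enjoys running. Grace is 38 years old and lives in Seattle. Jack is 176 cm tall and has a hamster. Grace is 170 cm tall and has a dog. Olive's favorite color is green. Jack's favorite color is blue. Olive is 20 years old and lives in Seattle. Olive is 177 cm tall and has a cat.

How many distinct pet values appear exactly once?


Unique pet values: 4

4


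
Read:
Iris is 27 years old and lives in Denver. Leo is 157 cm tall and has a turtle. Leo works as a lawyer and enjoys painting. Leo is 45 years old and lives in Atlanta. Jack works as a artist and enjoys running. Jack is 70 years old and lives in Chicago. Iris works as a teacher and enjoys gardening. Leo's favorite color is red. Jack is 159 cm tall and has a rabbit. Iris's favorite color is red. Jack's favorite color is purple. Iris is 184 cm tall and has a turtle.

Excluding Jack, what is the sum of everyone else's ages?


Sum (excluding Jack): 72

72


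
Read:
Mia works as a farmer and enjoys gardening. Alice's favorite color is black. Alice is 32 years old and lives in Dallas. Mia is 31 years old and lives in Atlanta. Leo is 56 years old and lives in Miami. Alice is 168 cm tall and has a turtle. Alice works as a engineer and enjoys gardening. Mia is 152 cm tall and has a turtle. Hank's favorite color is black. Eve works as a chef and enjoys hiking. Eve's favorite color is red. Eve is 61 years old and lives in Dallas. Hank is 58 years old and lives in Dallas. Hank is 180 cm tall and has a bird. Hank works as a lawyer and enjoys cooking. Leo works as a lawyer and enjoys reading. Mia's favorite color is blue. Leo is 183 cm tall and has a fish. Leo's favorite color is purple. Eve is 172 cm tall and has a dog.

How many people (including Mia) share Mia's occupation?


Mia is a farmer. Count = 1

1


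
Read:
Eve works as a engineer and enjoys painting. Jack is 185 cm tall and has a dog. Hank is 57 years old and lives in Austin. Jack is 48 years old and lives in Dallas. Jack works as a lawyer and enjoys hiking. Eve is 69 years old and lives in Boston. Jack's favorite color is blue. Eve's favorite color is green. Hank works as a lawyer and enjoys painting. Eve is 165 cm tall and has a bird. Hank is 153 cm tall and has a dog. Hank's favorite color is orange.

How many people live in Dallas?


Count in Dallas: 1

1


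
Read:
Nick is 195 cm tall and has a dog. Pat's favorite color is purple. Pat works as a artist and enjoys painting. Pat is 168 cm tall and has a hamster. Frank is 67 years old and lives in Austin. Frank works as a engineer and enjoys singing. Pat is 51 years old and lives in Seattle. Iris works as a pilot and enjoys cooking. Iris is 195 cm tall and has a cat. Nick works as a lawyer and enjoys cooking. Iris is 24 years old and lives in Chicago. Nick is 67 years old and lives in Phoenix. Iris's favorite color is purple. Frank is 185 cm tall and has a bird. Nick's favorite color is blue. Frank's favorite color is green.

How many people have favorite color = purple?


Count: 2

2


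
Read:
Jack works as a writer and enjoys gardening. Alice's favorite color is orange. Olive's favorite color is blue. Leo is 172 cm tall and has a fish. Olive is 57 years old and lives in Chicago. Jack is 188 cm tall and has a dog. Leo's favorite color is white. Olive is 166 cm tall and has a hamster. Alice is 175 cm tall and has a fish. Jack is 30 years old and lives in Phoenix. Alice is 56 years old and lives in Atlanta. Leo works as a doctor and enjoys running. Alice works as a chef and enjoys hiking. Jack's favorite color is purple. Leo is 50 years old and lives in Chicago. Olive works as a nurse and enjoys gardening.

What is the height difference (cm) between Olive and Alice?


|166 - 175| = 9

9


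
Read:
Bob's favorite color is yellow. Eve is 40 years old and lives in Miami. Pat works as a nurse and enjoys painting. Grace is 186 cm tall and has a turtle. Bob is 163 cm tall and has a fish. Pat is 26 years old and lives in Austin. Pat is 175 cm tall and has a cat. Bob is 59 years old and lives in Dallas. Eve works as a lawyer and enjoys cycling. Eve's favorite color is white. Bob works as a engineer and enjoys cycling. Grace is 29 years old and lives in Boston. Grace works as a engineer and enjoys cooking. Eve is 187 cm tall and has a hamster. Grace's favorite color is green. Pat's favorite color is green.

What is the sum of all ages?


29+26+40+59 = 154

154


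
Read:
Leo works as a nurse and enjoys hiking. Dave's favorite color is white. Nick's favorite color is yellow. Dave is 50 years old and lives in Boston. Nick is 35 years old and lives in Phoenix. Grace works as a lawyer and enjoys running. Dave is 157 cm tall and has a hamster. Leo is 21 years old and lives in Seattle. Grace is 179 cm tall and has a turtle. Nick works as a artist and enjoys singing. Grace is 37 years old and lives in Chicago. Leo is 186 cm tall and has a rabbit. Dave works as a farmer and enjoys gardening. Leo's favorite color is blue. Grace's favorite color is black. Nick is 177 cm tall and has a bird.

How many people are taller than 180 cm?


Taller than 180: 1

1


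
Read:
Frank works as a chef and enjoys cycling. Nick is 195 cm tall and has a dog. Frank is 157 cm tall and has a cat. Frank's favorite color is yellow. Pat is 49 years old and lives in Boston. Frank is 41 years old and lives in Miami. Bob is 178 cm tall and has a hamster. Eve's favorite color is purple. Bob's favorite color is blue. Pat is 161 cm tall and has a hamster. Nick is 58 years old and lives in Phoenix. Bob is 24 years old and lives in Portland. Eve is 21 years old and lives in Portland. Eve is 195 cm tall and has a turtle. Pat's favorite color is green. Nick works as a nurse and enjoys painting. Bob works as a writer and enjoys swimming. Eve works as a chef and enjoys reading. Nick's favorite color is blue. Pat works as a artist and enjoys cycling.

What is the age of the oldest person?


Oldest: Nick at 58

58


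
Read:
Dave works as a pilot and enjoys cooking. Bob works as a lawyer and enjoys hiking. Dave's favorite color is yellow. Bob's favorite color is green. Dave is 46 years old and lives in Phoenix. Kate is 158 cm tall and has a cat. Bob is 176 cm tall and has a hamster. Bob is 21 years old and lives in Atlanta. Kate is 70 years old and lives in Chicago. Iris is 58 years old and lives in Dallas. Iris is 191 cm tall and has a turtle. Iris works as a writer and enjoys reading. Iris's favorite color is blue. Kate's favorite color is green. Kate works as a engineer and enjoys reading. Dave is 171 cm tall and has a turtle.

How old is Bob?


Bob is 21 years old

21


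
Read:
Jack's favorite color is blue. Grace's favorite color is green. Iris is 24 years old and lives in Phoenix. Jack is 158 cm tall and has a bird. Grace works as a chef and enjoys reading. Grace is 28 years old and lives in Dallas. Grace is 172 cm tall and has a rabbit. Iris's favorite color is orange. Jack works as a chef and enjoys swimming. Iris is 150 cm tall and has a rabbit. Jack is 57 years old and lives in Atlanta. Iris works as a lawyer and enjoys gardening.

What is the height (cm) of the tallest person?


Tallest: Grace at 172 cm

172


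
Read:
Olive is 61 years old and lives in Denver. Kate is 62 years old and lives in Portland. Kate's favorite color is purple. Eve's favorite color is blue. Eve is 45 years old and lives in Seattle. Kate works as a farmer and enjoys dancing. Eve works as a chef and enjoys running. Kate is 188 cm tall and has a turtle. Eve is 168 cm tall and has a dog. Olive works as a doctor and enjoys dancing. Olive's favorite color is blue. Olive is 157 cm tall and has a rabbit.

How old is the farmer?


The farmer is Kate, age 62

62


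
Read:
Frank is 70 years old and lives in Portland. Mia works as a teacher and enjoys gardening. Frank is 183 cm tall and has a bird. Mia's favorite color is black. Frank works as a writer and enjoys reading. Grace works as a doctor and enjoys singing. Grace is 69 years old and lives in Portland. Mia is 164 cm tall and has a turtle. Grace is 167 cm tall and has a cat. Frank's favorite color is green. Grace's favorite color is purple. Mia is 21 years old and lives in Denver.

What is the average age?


Sum=160, n=3, avg=53.33

53.33


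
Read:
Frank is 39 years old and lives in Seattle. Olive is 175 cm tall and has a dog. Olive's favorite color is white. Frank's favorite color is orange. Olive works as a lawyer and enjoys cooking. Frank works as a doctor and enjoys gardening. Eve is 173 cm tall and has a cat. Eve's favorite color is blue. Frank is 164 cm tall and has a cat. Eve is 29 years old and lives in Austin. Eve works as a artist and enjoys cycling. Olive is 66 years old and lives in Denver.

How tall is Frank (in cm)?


Frank is 164 cm tall

164


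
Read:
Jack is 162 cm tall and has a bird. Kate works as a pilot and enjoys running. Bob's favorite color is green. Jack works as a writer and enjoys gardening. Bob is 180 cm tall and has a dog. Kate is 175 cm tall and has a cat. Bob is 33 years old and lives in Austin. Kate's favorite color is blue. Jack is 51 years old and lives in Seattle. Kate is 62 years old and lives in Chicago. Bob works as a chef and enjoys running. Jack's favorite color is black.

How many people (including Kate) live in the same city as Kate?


Kate lives in Chicago. Count = 1

1


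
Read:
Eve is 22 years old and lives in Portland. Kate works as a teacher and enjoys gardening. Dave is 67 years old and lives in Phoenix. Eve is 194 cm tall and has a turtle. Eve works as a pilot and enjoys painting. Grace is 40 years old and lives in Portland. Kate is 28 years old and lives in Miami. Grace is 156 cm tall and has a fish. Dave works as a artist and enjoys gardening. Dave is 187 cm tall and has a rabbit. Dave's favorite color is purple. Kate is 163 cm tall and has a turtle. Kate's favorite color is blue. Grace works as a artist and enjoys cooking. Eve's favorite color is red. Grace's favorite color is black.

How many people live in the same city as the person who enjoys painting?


Person with hobby painting is Eve, city Portland. Count = 2

2


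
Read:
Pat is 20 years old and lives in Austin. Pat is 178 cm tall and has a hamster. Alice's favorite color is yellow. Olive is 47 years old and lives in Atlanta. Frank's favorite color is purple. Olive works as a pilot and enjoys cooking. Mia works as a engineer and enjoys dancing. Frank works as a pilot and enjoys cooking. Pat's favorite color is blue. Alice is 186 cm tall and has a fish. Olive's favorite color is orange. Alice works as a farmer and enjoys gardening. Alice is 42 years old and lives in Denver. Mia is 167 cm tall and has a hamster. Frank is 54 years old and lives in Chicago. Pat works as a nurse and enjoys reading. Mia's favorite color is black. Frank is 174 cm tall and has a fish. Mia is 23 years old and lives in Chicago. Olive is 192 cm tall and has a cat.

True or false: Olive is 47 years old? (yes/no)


Olive is actually 47. yes

yes


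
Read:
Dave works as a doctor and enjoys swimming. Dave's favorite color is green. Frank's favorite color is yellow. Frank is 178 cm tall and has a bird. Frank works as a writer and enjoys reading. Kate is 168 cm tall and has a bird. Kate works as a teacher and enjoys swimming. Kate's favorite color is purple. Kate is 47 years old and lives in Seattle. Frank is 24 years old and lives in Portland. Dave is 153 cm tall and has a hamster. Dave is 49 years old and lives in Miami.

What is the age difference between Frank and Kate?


|24 - 47| = 23

23


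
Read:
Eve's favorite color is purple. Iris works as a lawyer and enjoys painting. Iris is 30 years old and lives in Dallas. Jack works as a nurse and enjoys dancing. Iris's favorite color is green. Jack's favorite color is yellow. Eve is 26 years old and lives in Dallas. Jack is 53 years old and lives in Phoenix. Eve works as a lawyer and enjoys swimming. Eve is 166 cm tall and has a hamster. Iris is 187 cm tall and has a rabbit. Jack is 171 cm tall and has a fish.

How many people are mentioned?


People: Iris, Eve, Jack. Count = 3

3


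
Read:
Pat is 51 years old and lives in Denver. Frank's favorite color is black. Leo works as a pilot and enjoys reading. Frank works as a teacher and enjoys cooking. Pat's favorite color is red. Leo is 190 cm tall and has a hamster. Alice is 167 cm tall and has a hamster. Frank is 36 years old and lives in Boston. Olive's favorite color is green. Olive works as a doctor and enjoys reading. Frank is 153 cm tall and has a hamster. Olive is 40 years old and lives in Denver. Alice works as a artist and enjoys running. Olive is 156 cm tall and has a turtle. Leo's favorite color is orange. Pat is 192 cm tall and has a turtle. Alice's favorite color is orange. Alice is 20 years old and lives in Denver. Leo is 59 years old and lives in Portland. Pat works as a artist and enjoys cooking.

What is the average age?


Sum=206, n=5, avg=41.2

41.2


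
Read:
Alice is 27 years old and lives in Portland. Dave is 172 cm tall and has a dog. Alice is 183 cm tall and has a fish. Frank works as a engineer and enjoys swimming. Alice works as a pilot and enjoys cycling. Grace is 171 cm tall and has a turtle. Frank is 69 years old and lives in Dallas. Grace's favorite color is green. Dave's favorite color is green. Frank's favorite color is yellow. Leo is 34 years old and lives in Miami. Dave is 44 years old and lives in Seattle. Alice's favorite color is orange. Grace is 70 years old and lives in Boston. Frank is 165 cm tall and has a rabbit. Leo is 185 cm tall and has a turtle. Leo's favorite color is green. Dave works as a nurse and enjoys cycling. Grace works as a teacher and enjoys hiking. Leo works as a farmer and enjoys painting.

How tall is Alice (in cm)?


Alice is 183 cm tall

183


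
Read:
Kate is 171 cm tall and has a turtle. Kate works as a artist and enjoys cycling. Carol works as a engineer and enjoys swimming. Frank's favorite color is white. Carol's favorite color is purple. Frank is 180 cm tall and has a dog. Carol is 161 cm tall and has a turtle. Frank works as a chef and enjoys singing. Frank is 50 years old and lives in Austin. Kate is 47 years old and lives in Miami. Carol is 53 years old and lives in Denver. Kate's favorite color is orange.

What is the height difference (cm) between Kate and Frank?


|171 - 180| = 9

9


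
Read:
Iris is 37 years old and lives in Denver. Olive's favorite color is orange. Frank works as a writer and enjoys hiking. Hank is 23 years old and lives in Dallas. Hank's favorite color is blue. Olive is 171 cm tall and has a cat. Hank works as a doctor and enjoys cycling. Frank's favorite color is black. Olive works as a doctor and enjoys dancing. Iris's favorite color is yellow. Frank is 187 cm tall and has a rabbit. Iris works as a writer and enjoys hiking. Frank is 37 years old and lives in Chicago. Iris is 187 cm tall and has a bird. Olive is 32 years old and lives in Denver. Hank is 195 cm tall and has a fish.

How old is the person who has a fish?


Person with fish is Hank, age 23

23


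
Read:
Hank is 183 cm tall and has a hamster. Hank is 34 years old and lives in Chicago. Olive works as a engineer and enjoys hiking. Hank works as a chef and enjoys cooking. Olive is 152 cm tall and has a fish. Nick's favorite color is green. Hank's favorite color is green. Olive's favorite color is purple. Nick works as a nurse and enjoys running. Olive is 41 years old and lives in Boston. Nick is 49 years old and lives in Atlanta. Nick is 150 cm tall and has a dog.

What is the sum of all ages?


49+34+41 = 124

124


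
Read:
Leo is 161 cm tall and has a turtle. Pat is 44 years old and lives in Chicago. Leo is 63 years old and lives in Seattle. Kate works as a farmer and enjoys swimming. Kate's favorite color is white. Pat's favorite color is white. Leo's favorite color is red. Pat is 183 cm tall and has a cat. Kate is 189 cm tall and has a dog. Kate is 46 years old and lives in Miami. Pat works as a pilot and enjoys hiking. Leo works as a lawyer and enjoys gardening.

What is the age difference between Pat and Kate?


|44 - 46| = 2

2


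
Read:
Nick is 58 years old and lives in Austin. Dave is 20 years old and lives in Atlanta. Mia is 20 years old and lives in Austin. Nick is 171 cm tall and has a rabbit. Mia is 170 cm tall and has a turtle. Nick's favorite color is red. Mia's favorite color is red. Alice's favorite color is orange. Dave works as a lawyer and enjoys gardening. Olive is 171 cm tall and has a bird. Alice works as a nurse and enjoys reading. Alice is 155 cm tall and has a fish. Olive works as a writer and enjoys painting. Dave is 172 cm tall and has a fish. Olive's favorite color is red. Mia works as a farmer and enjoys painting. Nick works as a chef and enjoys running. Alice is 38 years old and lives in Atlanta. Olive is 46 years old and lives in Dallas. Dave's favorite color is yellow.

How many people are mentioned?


People: Dave, Mia, Olive, Nick, Alice. Count = 5

5


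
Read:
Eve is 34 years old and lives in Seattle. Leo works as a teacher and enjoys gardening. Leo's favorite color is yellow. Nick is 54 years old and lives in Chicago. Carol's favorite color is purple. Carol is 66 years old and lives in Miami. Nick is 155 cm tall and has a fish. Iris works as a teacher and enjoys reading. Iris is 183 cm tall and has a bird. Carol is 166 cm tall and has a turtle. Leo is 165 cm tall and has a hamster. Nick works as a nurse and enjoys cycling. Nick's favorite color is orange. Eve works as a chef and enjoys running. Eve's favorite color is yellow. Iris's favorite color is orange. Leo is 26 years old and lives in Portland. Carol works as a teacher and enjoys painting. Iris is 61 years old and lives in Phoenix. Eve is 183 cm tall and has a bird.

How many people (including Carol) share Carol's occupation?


Carol is a teacher. Count = 3

3


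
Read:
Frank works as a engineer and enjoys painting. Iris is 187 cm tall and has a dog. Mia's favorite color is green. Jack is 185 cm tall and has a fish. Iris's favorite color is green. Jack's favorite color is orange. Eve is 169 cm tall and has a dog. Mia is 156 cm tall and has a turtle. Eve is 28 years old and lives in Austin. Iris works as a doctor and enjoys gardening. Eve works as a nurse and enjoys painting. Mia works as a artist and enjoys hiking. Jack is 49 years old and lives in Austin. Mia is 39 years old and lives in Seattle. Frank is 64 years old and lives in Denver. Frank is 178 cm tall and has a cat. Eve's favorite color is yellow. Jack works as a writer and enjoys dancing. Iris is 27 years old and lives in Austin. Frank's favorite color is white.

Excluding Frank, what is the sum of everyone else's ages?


Sum (excluding Frank): 143

143


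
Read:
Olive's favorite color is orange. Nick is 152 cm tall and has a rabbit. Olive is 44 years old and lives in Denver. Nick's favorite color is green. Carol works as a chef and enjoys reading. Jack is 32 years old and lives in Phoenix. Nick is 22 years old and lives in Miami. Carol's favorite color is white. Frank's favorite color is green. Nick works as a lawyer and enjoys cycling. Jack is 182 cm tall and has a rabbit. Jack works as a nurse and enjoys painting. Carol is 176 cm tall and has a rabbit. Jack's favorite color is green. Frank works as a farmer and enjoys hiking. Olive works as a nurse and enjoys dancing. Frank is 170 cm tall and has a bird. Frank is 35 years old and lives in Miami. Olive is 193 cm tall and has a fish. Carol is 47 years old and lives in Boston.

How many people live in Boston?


Count in Boston: 1

1


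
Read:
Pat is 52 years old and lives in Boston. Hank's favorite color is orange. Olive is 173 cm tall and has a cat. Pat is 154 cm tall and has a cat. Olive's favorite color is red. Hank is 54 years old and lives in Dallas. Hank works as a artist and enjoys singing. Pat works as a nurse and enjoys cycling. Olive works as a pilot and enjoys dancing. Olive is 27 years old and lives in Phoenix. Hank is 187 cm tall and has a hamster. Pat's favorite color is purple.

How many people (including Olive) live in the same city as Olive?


Olive lives in Phoenix. Count = 1

1


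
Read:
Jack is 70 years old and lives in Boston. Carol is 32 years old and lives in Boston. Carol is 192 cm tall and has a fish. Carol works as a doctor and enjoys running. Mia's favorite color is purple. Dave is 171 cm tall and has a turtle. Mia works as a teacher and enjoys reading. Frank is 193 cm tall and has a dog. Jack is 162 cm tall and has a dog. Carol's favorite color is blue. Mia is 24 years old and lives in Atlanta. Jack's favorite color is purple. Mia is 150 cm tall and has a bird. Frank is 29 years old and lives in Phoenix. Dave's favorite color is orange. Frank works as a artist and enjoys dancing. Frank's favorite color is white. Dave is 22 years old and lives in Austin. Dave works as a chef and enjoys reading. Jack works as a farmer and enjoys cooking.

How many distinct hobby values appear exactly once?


Unique hobby values: 3

3


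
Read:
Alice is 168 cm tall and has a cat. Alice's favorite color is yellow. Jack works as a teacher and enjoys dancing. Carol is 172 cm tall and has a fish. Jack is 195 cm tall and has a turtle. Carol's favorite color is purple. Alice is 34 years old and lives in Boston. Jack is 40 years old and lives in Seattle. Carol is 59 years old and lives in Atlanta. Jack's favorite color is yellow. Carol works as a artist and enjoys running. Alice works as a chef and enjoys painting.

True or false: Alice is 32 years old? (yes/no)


Alice is actually 34. no

no


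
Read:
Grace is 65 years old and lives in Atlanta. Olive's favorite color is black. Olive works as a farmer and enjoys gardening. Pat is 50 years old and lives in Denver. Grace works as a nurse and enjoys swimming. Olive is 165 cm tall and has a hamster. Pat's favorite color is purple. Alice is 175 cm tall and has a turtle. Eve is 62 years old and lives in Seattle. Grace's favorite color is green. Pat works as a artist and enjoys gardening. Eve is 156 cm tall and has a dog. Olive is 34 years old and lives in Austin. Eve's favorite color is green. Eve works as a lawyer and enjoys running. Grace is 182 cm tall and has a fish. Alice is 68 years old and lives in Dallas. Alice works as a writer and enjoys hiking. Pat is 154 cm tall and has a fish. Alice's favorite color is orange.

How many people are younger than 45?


Filter: 1

1


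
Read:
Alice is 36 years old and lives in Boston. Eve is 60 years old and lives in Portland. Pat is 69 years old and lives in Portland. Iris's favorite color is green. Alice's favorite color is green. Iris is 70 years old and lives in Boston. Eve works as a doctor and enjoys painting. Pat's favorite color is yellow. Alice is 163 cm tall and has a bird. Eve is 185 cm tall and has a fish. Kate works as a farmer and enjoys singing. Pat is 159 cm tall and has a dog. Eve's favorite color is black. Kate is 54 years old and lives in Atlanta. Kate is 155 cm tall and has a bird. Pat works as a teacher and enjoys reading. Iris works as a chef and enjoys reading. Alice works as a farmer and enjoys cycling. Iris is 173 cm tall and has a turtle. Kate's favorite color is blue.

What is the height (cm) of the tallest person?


Tallest: Eve at 185 cm

185


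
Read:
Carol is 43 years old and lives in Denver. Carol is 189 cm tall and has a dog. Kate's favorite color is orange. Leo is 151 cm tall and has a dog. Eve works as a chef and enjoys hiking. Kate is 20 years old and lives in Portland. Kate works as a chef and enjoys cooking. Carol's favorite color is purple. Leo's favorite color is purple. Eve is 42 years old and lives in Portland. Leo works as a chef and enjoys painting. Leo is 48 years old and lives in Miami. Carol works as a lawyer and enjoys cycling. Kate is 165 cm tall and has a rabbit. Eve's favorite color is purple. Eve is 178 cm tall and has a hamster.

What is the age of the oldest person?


Oldest: Leo at 48

48


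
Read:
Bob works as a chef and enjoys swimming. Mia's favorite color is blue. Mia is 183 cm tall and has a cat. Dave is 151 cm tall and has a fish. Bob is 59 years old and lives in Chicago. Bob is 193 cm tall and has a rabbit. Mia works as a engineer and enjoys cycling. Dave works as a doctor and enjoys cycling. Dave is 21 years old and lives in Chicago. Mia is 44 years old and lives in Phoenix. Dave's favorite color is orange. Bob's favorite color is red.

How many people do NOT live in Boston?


Not in Boston: 3

3


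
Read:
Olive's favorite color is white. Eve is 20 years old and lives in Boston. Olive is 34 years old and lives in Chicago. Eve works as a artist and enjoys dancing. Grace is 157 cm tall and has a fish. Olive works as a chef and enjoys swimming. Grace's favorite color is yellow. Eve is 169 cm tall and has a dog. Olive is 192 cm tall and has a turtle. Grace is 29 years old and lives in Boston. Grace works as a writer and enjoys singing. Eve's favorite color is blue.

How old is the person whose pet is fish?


Person with pet=fish is Grace, age 29

29


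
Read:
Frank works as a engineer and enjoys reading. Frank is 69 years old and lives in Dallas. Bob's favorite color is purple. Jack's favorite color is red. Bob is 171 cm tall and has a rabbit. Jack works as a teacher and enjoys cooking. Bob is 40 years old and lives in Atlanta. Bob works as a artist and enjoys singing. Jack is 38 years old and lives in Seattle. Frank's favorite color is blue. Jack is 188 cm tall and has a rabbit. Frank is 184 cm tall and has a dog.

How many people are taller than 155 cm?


Taller than 155: 3

3


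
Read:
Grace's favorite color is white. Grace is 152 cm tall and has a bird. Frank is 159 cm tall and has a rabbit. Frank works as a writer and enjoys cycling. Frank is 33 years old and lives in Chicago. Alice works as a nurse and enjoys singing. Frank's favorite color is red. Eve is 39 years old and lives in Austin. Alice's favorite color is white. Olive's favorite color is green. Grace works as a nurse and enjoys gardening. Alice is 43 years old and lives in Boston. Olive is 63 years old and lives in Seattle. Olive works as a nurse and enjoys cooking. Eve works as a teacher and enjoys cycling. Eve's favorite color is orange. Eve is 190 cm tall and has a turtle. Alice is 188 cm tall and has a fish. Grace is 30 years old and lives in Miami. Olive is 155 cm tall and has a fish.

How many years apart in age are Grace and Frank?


30 vs 33, diff = 3

3


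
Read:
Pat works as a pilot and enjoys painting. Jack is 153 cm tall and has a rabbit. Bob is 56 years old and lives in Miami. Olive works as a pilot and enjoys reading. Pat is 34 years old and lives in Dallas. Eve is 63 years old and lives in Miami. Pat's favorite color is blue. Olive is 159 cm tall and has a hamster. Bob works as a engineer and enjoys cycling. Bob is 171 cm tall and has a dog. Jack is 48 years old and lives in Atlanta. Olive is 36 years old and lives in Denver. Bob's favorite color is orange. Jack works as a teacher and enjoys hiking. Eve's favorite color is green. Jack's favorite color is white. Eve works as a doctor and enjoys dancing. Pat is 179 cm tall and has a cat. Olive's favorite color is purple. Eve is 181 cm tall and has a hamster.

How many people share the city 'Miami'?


Count: 2

2


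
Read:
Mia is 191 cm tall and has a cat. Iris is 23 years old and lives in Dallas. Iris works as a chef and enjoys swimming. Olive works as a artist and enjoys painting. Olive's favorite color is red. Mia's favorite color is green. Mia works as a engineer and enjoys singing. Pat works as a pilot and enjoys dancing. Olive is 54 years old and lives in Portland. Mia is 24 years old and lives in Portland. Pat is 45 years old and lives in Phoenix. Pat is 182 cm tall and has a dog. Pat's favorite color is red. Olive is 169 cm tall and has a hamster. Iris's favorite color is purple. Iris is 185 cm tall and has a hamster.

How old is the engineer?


The engineer is Mia, age 24

24


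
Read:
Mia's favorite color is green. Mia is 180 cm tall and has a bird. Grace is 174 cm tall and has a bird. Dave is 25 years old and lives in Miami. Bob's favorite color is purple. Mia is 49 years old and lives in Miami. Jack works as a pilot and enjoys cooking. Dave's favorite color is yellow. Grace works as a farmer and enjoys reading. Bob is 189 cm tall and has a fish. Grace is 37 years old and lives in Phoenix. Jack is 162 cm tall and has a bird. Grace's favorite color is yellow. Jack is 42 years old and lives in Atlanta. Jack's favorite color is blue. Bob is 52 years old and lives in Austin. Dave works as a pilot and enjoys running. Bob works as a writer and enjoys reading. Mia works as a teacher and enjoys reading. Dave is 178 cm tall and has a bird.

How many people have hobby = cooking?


Count: 1

1


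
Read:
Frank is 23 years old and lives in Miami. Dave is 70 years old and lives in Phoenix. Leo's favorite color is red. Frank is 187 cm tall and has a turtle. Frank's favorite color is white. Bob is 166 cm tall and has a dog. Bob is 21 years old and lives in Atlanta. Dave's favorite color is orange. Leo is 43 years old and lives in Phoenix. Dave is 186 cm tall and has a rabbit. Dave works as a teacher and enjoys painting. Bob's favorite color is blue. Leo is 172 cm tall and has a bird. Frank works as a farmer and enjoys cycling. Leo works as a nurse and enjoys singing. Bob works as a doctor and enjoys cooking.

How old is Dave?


Dave is 70 years old

70


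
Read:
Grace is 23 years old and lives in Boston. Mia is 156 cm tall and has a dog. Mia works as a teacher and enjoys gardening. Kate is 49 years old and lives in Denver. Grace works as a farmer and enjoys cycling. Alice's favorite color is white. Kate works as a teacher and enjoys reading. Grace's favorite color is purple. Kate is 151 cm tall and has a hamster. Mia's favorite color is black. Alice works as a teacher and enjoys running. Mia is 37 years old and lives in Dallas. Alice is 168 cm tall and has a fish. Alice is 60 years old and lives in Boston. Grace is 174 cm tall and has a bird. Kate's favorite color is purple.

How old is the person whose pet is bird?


Person with pet=bird is Grace, age 23

23


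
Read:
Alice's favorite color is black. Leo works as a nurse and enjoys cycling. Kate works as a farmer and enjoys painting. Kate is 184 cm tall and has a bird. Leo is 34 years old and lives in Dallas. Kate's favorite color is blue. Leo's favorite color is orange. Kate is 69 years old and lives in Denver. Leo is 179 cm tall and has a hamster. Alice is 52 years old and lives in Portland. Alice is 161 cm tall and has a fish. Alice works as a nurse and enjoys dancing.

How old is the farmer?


The farmer is Kate, age 69

69


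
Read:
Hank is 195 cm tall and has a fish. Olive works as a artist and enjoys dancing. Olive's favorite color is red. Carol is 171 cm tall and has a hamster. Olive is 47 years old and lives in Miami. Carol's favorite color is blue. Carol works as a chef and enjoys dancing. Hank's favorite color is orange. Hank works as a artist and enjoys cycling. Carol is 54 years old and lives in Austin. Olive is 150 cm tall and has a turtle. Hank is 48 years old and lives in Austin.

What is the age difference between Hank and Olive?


|48 - 47| = 1

1


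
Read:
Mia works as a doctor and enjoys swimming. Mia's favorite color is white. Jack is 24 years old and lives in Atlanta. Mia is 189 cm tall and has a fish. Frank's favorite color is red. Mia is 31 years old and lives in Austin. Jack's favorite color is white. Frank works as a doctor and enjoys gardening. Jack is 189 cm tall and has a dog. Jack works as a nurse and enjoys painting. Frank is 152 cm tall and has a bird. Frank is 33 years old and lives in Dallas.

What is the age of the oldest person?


Oldest: Frank at 33

33


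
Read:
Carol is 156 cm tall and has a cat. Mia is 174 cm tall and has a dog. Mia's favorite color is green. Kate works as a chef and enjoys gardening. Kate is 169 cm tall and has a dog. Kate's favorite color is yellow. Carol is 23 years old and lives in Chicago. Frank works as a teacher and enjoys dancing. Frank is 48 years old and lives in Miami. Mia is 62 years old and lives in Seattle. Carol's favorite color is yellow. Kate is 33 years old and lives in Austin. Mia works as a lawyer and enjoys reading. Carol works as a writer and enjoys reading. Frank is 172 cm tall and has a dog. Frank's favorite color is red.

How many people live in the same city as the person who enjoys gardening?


Person with hobby gardening is Kate, city Austin. Count = 1

1


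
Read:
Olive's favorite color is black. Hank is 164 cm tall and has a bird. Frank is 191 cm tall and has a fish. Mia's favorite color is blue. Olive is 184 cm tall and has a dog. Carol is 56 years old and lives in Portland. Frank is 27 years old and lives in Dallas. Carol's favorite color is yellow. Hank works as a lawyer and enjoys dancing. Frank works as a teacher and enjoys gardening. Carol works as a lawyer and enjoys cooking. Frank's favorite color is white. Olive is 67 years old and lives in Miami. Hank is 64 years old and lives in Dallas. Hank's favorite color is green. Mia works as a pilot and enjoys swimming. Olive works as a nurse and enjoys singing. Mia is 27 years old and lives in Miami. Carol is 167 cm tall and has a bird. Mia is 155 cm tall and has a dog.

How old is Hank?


Hank is 64 years old

64


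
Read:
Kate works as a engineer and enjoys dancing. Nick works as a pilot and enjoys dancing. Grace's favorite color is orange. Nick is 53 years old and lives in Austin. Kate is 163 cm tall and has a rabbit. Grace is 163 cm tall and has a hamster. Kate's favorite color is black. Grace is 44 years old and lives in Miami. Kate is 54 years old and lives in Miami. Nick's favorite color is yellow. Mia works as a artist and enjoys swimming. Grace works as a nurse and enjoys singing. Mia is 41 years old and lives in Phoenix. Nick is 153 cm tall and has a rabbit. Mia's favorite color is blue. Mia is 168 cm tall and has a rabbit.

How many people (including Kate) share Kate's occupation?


Kate is a engineer. Count = 1

1
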